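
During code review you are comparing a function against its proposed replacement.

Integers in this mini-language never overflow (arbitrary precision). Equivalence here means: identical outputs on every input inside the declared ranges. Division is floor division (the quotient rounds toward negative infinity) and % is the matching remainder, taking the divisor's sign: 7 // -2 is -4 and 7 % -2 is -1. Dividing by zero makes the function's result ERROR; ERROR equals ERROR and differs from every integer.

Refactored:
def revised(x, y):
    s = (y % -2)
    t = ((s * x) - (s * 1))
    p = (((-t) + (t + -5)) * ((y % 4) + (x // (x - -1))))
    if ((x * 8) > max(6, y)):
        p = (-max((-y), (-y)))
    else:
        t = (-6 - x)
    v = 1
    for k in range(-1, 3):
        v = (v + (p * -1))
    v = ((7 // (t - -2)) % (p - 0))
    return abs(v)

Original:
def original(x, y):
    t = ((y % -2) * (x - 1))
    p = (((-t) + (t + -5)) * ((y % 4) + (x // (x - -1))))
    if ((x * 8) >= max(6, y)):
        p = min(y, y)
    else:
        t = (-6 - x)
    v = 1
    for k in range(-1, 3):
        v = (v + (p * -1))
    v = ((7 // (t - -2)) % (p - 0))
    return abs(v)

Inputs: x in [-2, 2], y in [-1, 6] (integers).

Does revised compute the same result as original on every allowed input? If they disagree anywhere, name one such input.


Equivalent. The edit looks behavioral (`((x * 8) >= max(6, y))` became `((x * 8) > max(6, y))`), but over these ranges it never changes the outcome.
Checked all 40 inputs in the declared domain: the outputs agree on every one.
As a probe, take x=2, y=-1: original runs t becomes -1; next p becomes -15; next ((x * 8) >= max(6, y)) evaluates to true; next p becomes -1; next v becomes 1; next at k=-1:; next v becomes 2; next at k=0:; next v becomes 3; next at k=1:; next v becomes 4; next at k=2:; next v becomes 5; next v becomes 0; next final value 0; revised runs s becomes -1; next t becomes -1; next p becomes -15; next ((x * 8) > max(6, y)) evaluates to true; next p becomes -1; next v becomes 1; next at k=-1:; next v becomes 2; next at k=0:; next v becomes 3; next at k=1:; next v becomes 4; next at k=2:; next v becomes 5; next v becomes 0; next final value 0; both end at 0.
verdict: equivalent


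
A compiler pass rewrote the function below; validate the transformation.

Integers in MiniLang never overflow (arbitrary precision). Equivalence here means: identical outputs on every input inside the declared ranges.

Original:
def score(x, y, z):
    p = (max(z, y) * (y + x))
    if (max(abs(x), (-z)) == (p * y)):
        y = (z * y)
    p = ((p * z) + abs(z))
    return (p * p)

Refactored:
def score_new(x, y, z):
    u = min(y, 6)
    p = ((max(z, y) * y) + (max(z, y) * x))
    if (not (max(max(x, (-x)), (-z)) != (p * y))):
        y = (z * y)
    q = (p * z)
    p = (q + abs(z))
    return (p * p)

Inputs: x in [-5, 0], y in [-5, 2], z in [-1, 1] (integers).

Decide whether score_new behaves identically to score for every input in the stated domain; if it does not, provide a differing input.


Behavior is preserved: although boolean connective usage differs; also local variable names differ; also statement counts differ; also comparison usage differs; also arithmetic usage differs; also constant usage differs; also min/max/abs usage differs, the outputs never diverge.
Spot check at x=-1, y=0, z=0 — score: p = 0; (max(abs(x), (-z)) == (p * y)) -> false; p = 0; return 0. score_new: u = 0; p = 0; (not (max(max(x, (-x)), (-z)) != (p * y))) -> false; q = 0; p = 0; return 0. Both give 0.
Sweeping the whole domain (144 inputs) finds no disagreement.
verdict: equivalent


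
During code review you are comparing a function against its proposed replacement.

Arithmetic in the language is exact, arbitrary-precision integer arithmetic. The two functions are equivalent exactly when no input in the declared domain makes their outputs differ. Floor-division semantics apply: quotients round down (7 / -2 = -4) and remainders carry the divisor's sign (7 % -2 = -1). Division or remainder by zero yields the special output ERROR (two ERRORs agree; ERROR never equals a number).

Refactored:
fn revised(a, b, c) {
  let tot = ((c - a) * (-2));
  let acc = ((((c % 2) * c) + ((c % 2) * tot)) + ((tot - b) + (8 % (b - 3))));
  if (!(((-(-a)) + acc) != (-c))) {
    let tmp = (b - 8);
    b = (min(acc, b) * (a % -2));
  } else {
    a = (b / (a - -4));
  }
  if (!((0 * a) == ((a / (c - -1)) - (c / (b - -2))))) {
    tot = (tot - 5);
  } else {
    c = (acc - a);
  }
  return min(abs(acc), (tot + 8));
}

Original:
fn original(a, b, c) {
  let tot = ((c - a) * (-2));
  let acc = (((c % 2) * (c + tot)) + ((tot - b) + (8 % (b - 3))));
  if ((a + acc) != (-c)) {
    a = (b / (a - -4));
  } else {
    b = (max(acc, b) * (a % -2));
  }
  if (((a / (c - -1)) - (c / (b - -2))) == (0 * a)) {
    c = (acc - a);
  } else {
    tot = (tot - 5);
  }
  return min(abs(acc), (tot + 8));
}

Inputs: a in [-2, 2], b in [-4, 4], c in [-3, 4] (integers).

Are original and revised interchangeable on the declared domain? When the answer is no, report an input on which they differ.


Evaluate both at a=1, b=-1, c=3.
original: tot = -4; acc = -4; ((a + acc) != (-c)) -> false; b = 1; (((a / (c - -1)) - (c / (b - -2))) == (0 * a)) -> false; tot = -9; return -1
revised: tot = -4; acc = -4; (!(((-(-a)) + acc) != (-c))) -> true; tmp = -9; b = 4; (!((0 * a) == ((a / (c - -1)) - (c / (b - -2))))) -> false; c = -5; return 4
-1 and 4 differ, so these are not the same function on this domain.
verdict: not equivalent; witness: a=1, b=-1, c=3


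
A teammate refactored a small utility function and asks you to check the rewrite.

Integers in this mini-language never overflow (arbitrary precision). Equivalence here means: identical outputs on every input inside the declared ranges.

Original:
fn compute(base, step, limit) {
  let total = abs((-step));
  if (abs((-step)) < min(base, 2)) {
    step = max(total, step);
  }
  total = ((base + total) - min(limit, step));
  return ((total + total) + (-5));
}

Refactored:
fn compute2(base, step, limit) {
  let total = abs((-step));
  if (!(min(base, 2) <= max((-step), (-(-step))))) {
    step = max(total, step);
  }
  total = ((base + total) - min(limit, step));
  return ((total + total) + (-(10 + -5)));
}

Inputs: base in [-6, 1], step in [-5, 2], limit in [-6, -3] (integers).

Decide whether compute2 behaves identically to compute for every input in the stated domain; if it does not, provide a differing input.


This is a faithful refactor — constant usage differs, arithmetic usage differs, min/max/abs usage differs, comparison usage differs, boolean connective usage differs, but the computed results match everywhere.
Spot check at base=-6, step=-5, limit=-5 — compute: total = 5; (abs((-step)) < min(base, 2)) -> false; total = 4; return 3. compute2: total = 5; (!(min(base, 2) <= max((-step), (-(-step))))) -> false; total = 4; return 3. Both give 3.
Checked all 256 inputs in the declared domain: the outputs agree on every one.
verdict: equivalent


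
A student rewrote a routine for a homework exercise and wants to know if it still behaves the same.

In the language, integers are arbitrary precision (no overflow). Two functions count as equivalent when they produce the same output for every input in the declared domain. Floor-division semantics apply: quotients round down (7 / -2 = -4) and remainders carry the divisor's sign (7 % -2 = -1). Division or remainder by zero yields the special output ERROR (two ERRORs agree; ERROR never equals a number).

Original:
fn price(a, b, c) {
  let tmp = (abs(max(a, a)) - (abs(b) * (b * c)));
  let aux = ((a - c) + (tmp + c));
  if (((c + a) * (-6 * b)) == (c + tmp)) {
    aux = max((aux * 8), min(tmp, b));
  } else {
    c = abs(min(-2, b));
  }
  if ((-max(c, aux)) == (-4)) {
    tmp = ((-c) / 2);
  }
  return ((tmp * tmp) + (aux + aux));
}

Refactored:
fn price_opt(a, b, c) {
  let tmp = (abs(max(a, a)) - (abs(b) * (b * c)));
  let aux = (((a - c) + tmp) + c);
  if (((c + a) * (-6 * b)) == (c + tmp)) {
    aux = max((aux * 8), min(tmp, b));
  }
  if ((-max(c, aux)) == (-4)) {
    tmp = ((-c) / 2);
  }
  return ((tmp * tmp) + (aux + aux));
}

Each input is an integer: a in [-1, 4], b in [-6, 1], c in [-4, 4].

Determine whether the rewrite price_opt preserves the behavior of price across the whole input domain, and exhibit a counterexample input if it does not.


Take a=-1, b=-4, c=-4.
price: tmp := -63 | aux := -64 | (((c + a) * (-6 * b)) == (c + tmp)): false | c := 4 | ((-max(c, aux)) == (-4)): true | tmp := -2 | result -124
price_opt: tmp := -63 | aux := -64 | (((c + a) * (-6 * b)) == (c + tmp)): false | ((-max(c, aux)) == (-4)): false | result 3841
-124 against 3841: the behavior changed.
verdict: not equivalent; witness: a=-1, b=-4, c=-4


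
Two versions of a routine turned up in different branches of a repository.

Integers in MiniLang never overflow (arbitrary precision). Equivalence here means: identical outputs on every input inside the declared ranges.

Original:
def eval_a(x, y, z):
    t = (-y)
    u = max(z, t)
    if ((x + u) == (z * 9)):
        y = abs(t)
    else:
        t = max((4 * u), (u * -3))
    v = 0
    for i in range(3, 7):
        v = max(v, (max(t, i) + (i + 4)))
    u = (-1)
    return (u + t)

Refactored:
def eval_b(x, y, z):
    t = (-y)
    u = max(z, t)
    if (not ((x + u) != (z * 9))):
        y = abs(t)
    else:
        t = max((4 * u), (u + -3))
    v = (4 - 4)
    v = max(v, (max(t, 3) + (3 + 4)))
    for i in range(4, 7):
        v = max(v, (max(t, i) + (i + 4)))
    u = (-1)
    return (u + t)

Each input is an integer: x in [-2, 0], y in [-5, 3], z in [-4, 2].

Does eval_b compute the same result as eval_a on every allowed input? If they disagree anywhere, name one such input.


Try x=-2, y=1, z=-4.
eval_a: t becomes -1; next u becomes -1; next ((x + u) == (z * 9)) evaluates to false; next t becomes 3; next v becomes 0; next at i=3:; next v becomes 10; next at i=4:; next v becomes 12; next at i=5:; next v becomes 14; next at i=6:; next v becomes 16; next u becomes -1; next final value 2
eval_b: t becomes -1; next u becomes -1; next (not ((x + u) != (z * 9))) evaluates to false; next t becomes -4; next v becomes 0; next v becomes 10; next at i=4:; next v becomes 12; next at i=5:; next v becomes 14; next at i=6:; next v becomes 16; next u becomes -1; next final value -5
2 and -5 differ, so these are not the same function on this domain.
verdict: not equivalent; witness: x=-2, y=1, z=-4


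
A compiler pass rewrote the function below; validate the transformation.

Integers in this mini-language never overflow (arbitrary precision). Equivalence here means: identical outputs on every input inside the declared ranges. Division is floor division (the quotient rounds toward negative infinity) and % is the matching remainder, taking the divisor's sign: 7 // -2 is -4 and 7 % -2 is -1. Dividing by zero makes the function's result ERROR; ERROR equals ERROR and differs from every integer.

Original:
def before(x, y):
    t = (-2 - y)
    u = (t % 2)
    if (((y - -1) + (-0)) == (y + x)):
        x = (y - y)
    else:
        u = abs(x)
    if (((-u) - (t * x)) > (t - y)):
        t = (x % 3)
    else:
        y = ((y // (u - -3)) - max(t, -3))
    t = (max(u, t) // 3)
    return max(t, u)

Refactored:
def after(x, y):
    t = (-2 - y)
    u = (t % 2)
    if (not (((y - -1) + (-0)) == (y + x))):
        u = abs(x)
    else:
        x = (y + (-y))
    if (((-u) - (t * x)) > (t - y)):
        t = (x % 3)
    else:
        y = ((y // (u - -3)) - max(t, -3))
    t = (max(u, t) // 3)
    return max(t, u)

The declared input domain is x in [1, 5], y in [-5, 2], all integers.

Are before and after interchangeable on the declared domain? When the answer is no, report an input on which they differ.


Although boolean connective usage differs; also arithmetic usage differs, 40/40 inputs agree.
verdict: equivalent


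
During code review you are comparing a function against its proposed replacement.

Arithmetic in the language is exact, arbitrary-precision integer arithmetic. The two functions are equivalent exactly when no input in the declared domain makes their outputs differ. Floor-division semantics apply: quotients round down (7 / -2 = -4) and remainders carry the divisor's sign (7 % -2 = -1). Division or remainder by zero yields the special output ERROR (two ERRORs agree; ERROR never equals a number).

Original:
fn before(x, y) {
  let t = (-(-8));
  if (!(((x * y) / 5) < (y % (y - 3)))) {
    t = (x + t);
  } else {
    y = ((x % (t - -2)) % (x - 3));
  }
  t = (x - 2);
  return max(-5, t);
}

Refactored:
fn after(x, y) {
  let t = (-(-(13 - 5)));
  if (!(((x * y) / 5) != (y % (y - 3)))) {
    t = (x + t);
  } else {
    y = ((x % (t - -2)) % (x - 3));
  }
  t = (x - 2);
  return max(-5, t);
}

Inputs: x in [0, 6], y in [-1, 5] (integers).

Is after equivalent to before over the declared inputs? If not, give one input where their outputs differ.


Consider the input x=3, y=1.
before: t = 8; (!(((x * y) / 5) < (y % (y - 3)))) -> true; t = 11; t = 1; return 1
after: t = 8; (!(((x * y) / 5) != (y % (y - 3)))) -> false; division by zero -> ERROR
1 != ERROR, so the rewrite changes behavior.
verdict: not equivalent; witness: x=3, y=1


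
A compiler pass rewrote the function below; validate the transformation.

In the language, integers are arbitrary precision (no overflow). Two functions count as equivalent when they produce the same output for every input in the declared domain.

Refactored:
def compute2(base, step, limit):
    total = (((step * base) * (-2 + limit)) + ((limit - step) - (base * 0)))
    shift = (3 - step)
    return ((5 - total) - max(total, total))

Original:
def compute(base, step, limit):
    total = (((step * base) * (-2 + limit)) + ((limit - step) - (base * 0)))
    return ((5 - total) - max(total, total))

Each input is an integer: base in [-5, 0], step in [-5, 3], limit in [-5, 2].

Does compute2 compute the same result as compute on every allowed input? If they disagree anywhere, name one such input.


Side by side, the visible changes include: local variable names differ, constant usage differs, arithmetic usage differs, statement counts differ.
One worked example (base=-4, step=1, limit=-4) — compute: total = 19; return -33; compute2: total = 19; shift = 2; return -33; agreement on -33.
An exhaustive pass over the 432 declared inputs shows identical outputs.
verdict: equivalent


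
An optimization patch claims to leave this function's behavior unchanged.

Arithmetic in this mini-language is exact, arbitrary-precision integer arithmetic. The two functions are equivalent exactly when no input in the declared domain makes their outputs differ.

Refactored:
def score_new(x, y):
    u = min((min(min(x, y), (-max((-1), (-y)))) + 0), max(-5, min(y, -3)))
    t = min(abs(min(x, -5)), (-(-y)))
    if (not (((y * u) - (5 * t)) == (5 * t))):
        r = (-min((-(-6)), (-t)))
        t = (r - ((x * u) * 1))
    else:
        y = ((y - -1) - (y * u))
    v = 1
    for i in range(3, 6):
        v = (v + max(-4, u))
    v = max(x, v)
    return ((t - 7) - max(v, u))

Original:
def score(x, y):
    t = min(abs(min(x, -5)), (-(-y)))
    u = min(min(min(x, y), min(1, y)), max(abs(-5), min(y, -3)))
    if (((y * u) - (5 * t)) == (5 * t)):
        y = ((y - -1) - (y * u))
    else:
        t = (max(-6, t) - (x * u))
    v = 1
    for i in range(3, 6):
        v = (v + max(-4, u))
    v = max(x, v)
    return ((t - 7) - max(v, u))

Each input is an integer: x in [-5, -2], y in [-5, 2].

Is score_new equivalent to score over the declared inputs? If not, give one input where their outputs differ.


There is a counterexample at x=-2, y=-2: -11 on one side, -13 on the other.
score: t becomes -2; next u becomes -2; next (((y * u) - (5 * t)) == (5 * t)) evaluates to false; next t becomes -6; next v becomes 1; next at i=3:; next v becomes -1; next at i=4:; next v becomes -3; next at i=5:; next v becomes -5; next v becomes -2; next final value -11
score_new: u becomes -3; next t becomes -2; next (not (((y * u) - (5 * t)) == (5 * t))) evaluates to true; next r becomes -2; next t becomes -8; next v becomes 1; next at i=3:; next v becomes -2; next at i=4:; next v becomes -5; next at i=5:; next v becomes -8; next v becomes -2; next final value -13
verdict: not equivalent; witness: x=-2, y=-2


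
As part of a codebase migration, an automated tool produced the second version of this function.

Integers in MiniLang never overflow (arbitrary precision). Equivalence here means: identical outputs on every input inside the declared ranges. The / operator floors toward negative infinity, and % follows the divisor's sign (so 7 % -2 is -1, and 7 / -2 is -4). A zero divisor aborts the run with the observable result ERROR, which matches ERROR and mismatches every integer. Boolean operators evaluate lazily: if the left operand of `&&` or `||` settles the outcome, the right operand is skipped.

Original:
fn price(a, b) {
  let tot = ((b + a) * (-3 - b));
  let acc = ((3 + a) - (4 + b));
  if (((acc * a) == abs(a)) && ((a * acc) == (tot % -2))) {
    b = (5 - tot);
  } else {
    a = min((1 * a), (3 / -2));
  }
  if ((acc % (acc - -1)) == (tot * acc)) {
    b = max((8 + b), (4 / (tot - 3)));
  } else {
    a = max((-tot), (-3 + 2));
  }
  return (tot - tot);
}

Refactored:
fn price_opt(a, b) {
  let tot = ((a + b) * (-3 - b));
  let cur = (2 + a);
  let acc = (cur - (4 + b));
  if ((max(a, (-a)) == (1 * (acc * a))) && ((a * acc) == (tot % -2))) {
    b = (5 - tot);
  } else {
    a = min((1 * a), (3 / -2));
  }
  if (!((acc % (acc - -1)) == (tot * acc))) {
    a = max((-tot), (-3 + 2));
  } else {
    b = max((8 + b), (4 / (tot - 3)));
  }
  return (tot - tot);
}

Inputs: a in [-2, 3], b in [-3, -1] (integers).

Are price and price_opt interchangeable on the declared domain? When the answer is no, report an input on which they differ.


Not equivalent: a=-2, b=-3 separates them (0 vs ERROR).
price: tot = 0; acc = 0; (((acc * a) == abs(a)) && ((a * acc) == (tot % -2))) -> false; a = -2; ((acc % (acc - -1)) == (tot * acc)) -> true; b = 5; return 0
price_opt: tot = 0; cur = 0; acc = -1; ((max(a, (-a)) == (1 * (acc * a))) && ((a * acc) == (tot % -2))) -> false; a = -2; division by zero -> ERROR
verdict: not equivalent; witness: a=-2, b=-3


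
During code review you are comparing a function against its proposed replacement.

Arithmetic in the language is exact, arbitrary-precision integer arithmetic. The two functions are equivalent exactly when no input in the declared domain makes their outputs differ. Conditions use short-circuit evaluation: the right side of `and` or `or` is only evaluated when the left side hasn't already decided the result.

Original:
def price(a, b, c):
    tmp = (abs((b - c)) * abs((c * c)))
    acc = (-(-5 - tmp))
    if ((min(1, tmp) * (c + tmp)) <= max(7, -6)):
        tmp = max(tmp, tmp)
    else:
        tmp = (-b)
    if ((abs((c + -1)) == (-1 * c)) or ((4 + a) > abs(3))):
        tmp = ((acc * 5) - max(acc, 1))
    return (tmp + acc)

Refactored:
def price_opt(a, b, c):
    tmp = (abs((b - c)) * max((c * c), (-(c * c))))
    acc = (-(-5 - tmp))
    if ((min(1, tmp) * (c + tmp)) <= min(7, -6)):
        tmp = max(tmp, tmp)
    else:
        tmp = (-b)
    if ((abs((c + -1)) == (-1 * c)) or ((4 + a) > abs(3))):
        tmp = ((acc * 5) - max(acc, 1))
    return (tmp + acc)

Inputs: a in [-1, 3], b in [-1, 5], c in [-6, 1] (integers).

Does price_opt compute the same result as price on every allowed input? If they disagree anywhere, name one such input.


There is a counterexample at a=-1, b=-1, c=-2: 13 on one side, 10 on the other.
price: tmp becomes 4; next acc becomes 9; next ((min(1, tmp) * (c + tmp)) <= max(7, -6)) evaluates to true; next tmp becomes 4; next ((abs((c + -1)) == (-1 * c)) or ((4 + a) > abs(3))) evaluates to false; next final value 13
price_opt: tmp becomes 4; next acc becomes 9; next ((min(1, tmp) * (c + tmp)) <= min(7, -6)) evaluates to false; next tmp becomes 1; next ((abs((c + -1)) == (-1 * c)) or ((4 + a) > abs(3))) evaluates to false; next final value 10
verdict: not equivalent; witness: a=-1, b=-1, c=-2


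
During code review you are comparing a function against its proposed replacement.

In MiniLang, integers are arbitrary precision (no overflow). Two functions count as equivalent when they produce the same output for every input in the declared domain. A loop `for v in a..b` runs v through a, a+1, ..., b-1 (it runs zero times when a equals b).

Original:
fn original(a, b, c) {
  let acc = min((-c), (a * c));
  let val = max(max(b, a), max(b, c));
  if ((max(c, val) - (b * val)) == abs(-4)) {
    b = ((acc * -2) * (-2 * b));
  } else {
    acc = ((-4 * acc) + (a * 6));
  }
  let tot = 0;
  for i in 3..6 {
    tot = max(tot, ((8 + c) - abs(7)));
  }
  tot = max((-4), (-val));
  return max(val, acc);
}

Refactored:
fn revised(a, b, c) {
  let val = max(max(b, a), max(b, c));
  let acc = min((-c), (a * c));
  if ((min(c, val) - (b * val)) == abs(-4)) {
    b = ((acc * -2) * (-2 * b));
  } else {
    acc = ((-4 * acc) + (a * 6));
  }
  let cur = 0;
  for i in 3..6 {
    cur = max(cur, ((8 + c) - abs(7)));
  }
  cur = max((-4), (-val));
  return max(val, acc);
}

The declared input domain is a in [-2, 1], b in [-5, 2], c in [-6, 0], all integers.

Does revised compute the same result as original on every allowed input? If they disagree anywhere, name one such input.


Try a=1, b=-5, c=-1.
original: acc = -1; val = 1; ((max(c, val) - (b * val)) == abs(-4)) -> false; acc = 10; tot = 0; [i=3]; tot = 0; [i=4]; tot = 0; [i=5]; tot = 0; tot = -1; return 10
revised: val = 1; acc = -1; ((min(c, val) - (b * val)) == abs(-4)) -> true; b = 20; cur = 0; [i=3]; cur = 0; [i=4]; cur = 0; [i=5]; cur = 0; cur = -1; return 1
10 against 1: the behavior changed.
verdict: not equivalent; witness: a=1, b=-5, c=-1


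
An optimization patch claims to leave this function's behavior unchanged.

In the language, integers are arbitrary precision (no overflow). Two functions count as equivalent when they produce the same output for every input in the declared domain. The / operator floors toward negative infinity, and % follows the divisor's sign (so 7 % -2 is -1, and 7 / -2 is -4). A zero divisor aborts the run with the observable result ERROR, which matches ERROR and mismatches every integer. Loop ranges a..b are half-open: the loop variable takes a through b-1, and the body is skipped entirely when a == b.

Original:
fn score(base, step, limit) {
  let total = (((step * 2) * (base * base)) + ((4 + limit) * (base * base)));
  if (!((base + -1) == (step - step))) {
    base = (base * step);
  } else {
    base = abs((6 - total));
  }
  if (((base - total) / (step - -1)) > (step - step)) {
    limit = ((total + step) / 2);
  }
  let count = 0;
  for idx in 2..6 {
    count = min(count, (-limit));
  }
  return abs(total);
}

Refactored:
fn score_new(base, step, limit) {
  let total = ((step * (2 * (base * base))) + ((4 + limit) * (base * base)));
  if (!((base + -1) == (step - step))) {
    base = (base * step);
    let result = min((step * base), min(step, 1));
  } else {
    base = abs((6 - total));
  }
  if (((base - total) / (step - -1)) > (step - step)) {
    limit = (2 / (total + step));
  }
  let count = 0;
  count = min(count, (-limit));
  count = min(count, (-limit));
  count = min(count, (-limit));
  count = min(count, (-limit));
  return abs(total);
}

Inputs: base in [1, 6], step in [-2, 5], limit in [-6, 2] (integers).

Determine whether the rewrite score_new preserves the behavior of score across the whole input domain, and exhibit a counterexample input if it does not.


base=1, step=0, limit=-4 yields 0 from score but ERROR from score_new.
verdict: not equivalent; witness: base=1, step=0, limit=-4


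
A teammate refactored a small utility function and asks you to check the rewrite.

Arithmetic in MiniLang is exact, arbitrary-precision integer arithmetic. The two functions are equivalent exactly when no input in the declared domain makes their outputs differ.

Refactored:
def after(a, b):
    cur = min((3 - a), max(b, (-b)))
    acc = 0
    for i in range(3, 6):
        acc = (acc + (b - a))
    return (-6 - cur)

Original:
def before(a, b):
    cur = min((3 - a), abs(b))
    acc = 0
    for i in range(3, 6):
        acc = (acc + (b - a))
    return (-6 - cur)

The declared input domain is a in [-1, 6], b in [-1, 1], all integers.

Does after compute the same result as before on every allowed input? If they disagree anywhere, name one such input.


Differences: min/max/abs usage differs — yet all 24 inputs agree.
verdict: equivalent


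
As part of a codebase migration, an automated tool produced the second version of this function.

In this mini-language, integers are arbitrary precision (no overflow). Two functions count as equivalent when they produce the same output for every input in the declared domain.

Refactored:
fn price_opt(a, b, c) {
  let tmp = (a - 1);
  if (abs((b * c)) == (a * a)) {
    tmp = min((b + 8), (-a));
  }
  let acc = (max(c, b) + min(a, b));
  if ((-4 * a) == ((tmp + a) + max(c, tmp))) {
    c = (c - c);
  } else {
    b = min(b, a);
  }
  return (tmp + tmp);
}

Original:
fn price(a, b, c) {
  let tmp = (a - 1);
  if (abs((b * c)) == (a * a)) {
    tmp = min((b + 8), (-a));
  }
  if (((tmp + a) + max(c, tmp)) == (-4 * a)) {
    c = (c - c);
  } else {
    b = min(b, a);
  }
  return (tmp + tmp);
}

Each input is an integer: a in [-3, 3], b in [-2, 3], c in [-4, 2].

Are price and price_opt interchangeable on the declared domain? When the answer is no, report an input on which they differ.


Reading the diff, among the changes: local variable names differ; statement counts differ; arithmetic usage differs; min/max/abs usage differs.
Spot check at a=1, b=0, c=-4 — price: tmp becomes 0; next (abs((b * c)) == (a * a)) evaluates to false; next (((tmp + a) + max(c, tmp)) == (-4 * a)) evaluates to false; next b becomes 0; next final value 0. price_opt: tmp becomes 0; next (abs((b * c)) == (a * a)) evaluates to false; next acc becomes 0; next ((-4 * a) == ((tmp + a) + max(c, tmp))) evaluates to false; next b becomes 0; next final value 0. Both give 0.
Every one of the 294 inputs gives matching results.
verdict: equivalent


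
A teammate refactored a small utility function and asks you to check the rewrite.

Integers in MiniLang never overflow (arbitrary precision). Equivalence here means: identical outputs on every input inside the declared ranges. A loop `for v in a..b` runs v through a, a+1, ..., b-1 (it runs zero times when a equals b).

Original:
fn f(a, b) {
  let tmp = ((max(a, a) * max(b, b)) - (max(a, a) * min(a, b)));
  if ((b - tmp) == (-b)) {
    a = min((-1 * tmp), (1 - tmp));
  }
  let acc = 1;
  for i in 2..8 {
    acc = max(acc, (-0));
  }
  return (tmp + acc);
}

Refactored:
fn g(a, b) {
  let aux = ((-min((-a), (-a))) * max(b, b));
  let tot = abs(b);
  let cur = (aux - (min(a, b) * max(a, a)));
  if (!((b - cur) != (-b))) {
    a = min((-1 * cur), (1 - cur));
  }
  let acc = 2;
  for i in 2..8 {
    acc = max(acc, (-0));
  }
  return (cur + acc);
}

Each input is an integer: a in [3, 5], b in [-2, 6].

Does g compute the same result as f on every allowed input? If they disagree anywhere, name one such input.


a=3, b=-2 yields 1 from f but 2 from g.
verdict: not equivalent; witness: a=3, b=-2


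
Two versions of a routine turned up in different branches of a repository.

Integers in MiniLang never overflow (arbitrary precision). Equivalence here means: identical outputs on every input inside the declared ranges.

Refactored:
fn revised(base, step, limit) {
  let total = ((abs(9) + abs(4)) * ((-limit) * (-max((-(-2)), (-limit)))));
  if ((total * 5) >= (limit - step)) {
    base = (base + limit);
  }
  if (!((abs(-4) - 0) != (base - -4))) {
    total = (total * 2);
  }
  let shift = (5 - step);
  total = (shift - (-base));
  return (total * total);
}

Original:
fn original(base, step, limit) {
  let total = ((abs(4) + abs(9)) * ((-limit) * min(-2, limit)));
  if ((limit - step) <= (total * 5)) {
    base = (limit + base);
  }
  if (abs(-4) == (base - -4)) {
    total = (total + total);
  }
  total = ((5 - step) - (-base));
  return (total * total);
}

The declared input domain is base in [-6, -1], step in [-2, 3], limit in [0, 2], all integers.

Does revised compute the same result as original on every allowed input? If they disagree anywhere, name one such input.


Side by side, the visible changes include: arithmetic usage differs; and constant usage differs; and boolean connective usage differs; and comparison usage differs; and local variable names differ; and min/max/abs usage differs; and statement counts differ.
Spot check at base=-1, step=1, limit=0 — original: total = 0; ((limit - step) <= (total * 5)) -> true; base = -1; (abs(-4) == (base - -4)) -> false; total = 3; return 9. revised: total = 0; ((total * 5) >= (limit - step)) -> true; base = -1; (!((abs(-4) - 0) != (base - -4))) -> false; shift = 4; total = 3; return 9. Both give 9.
An exhaustive pass over the 108 declared inputs shows identical outputs.
verdict: equivalent


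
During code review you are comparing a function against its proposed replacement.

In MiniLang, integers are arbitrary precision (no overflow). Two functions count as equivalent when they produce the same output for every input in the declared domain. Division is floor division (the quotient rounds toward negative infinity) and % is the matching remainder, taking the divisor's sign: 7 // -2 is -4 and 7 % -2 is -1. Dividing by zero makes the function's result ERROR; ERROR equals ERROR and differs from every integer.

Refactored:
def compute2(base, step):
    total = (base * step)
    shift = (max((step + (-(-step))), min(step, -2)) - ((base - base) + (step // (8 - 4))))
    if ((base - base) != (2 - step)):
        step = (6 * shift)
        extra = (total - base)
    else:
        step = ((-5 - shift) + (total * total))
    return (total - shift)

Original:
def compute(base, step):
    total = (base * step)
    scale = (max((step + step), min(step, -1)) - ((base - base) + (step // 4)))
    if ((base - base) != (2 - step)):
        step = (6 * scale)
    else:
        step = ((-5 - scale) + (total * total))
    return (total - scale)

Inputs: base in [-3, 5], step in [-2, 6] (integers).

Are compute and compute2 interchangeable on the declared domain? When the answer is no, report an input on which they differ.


Take base=-3, step=-1.
compute: total=3, then scale=0, then ((base - base) != (2 - step)) is true, then step=0, then returns 3
compute2: total=3, then shift=-1, then ((base - base) != (2 - step)) is true, then step=-6, then extra=6, then returns 4
3 != 4, so the rewrite changes behavior.
verdict: not equivalent; witness: base=-3, step=-1


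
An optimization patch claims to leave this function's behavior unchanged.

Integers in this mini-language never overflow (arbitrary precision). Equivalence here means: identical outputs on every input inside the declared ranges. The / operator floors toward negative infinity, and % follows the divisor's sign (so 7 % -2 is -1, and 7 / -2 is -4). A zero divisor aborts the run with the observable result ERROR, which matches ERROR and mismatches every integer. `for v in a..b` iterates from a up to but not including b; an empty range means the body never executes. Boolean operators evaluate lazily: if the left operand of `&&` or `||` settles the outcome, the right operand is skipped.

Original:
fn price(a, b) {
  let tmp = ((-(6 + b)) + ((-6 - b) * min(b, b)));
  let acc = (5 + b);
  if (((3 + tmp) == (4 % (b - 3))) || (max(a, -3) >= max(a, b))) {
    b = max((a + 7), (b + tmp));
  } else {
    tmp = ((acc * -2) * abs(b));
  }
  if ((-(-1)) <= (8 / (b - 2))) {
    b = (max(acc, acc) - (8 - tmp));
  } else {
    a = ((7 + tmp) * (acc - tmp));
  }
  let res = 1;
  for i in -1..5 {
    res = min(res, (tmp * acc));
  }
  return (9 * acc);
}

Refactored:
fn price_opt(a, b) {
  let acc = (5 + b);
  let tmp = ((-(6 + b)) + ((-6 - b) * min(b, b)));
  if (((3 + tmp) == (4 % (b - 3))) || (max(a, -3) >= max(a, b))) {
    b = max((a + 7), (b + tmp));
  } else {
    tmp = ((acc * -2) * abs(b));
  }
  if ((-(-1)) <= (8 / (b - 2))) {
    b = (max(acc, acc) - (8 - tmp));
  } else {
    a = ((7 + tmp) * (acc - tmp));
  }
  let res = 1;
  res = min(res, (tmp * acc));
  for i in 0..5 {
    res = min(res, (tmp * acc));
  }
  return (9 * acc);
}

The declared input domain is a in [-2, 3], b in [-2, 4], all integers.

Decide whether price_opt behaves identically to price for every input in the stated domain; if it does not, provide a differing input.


The two versions differ — the changes include statement counts differ; and min/max/abs usage differs; and loop structure differs; and arithmetic usage differs.
One worked example (a=3, b=1) — price: tmp := -14 | acc := 6 | (((3 + tmp) == (4 % (b - 3))) || (max(a, -3) >= max(a, b))): true | b := 10 | ((-(-1)) <= (8 / (b - 2))): true | b := -16 | res := 1 | iter i=-1: | res := -84 | iter i=0: | res := -84 | iter i=1: | res := -84 | iter i=2: | res := -84 | iter i=3: | res := -84 | iter i=4: | res := -84 | result 54; price_opt: acc := 6 | tmp := -14 | (((3 + tmp) == (4 % (b - 3))) || (max(a, -3) >= max(a, b))): true | b := 10 | ((-(-1)) <= (8 / (b - 2))): true | b := -16 | res := 1 | res := -84 | iter i=0: | res := -84 | iter i=1: | res := -84 | iter i=2: | res := -84 | iter i=3: | res := -84 | iter i=4: | res := -84 | result 54; agreement on 54.
Checked all 42 inputs in the declared domain: the outputs agree on every one.
verdict: equivalent


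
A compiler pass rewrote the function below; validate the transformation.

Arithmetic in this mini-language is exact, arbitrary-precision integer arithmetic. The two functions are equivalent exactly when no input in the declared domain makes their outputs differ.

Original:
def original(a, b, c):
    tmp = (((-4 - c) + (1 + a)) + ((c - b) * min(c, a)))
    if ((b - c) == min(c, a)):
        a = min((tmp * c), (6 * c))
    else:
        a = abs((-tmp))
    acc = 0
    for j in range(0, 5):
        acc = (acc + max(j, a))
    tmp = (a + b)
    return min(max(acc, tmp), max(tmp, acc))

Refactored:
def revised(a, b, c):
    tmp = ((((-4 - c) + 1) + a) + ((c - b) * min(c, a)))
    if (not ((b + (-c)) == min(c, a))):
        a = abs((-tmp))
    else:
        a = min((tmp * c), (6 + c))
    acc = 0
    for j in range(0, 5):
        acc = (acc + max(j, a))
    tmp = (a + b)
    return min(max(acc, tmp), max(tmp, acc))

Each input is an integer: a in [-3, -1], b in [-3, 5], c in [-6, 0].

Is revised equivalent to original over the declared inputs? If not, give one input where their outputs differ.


The rewrite breaks on a=-2, b=-3, c=-1, where the results are 10 and 25.
original: tmp = -8; ((b - c) == min(c, a)) -> true; a = -6; acc = 0; [j=0]; acc = 0; [j=1]; acc = 1; [j=2]; acc = 3; [j=3]; acc = 6; [j=4]; acc = 10; tmp = -9; return 10
revised: tmp = -8; (not ((b + (-c)) == min(c, a))) -> false; a = 5; acc = 0; [j=0]; acc = 5; [j=1]; acc = 10; [j=2]; acc = 15; [j=3]; acc = 20; [j=4]; acc = 25; tmp = 2; return 25
verdict: not equivalent; witness: a=-2, b=-3, c=-1


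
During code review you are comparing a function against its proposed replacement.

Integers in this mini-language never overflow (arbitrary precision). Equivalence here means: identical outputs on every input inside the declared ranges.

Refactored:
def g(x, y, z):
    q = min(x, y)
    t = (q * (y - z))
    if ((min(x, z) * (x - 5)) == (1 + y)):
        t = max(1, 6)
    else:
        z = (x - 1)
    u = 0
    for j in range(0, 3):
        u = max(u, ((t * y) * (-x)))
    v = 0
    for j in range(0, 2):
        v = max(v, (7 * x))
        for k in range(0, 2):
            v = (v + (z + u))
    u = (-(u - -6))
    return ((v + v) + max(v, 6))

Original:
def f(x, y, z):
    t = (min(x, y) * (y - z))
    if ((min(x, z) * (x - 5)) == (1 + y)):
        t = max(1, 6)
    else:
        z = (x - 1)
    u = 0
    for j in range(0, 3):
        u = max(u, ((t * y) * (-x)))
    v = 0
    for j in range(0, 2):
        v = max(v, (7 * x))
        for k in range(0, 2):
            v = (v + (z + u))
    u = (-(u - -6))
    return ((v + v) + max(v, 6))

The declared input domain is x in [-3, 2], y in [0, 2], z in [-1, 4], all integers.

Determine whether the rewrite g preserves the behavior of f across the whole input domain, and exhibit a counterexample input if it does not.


Although statement counts differ, and local variable names differ, 108/108 inputs agree.
verdict: equivalent


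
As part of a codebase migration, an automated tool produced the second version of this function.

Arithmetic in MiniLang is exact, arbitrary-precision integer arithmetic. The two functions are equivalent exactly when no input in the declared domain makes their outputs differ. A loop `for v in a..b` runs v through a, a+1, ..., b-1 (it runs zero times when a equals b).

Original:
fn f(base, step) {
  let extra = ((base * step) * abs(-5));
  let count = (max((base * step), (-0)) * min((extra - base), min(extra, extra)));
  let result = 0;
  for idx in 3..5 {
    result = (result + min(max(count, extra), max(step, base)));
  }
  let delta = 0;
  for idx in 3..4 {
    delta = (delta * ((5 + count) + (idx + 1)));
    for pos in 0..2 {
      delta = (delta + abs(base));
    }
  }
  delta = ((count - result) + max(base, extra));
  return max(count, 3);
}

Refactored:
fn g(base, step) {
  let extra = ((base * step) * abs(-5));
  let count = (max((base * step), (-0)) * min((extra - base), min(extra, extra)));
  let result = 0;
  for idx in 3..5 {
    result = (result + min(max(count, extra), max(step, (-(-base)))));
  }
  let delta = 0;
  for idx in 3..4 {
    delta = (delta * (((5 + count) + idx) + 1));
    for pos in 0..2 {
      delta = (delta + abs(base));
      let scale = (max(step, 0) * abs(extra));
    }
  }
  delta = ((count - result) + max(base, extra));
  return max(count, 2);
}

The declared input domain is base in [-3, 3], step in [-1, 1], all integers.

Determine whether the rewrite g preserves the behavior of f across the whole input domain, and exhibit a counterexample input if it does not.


The rewrite breaks on base=-3, step=0, where the results are 3 and 2.
f: extra = 0; count = 0; result = 0; [idx=3]; result = 0; [idx=4]; result = 0; delta = 0; [idx=3]; delta = 0; [pos=0]; delta = 3; [pos=1]; delta = 6; delta = 0; return 3
g: extra = 0; count = 0; result = 0; [idx=3]; result = 0; [idx=4]; result = 0; delta = 0; [idx=3]; delta = 0; [pos=0]; delta = 3; scale = 0; [pos=1]; delta = 6; scale = 0; delta = 0; return 2
verdict: not equivalent; witness: base=-3, step=0


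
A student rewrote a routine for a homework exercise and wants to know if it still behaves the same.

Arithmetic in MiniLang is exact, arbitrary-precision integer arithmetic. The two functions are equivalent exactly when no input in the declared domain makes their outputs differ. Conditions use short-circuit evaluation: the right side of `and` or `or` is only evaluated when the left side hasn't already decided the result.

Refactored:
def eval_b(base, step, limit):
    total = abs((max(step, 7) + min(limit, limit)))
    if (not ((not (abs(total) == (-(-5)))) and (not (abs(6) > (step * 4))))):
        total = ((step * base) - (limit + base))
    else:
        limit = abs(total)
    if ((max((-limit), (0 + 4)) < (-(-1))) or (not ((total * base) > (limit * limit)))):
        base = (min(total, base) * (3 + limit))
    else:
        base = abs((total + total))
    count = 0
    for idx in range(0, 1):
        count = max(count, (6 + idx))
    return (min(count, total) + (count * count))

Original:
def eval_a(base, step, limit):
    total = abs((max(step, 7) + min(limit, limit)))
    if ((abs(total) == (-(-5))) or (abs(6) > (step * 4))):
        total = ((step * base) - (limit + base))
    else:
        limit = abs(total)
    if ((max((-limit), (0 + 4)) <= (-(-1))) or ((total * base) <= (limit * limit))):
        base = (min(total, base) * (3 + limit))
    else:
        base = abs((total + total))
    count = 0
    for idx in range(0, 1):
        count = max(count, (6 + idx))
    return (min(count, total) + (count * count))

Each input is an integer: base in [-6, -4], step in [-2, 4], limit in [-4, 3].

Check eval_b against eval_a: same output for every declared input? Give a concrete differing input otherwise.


Although `(max((-limit), (0 + 4)) <= (-(-1)))` became `(max((-limit), (0 + 4)) < (-(-1)))`, no input in the stated domain can expose it.
One worked example (base=-6, step=3, limit=0) — eval_a: total=7, then ((abs(total) == (-(-5))) or (abs(6) > (step * 4))) is false, then limit=7, then ((max((-limit), (0 + 4)) <= (-(-1))) or ((total * base) <= (limit * limit))) is true, then base=-60, then count=0, then (idx=0), then count=6, then returns 42; eval_b: total=7, then (not ((not (abs(total) == (-(-5)))) and (not (abs(6) > (step * 4))))) is false, then limit=7, then ((max((-limit), (0 + 4)) < (-(-1))) or (not ((total * base) > (limit * limit)))) is true, then base=-60, then count=0, then (idx=0), then count=6, then returns 42; agreement on 42.
Across all 168 domain points the two functions coincide.
verdict: equivalent
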